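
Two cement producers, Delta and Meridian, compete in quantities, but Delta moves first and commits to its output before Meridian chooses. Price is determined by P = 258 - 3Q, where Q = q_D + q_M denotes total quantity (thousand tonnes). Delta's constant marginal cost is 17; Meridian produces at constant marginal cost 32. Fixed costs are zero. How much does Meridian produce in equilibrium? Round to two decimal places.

Solve by backward induction. Given q_D, the follower Meridian maximises π_M = (258 - 3q_D - 3q_M)q_M - 32q_M.
Setting the follower's marginal profit to zero, 226 - 3q_D - 6q_M = 0, i.e. q_M = (226 - 3q_D)/6.
The leader anticipates this reaction. Substituting into P = 258 - 3Q gives P = 145 - (3/2)q_D, so π_D = (145 - (3/2)q_D)q_D - 17q_D.
The leader's first-order condition 128 - 3q_D = 0 yields q_D = 128/3.
Then q_M = (226 - 3·(128/3))/6 = 49/3.

16.33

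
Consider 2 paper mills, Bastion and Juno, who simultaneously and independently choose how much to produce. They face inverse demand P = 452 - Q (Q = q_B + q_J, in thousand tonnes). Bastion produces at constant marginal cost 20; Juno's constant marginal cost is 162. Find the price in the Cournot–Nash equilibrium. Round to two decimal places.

Bastion's profit: π_B = (452 - Q)q_B - (20q_B). Setting ∂π_B/∂q_B = 0: 432 - 2q_B - (q_J) = 0.
Juno's profit: π_J = (452 - Q)q_J - (162q_J). Setting ∂π_J/∂q_J = 0: 290 - 2q_J - (q_B) = 0.
Rearranging gives the reaction functions q_B = (432 - q_J)/2 and q_J = (290 - q_B)/2.
Solving the pair: q_B = 574/3, q_J = 148/3.
Total output Q = 722/3, so price P = 452 - 722/3 = 634/3.

211.33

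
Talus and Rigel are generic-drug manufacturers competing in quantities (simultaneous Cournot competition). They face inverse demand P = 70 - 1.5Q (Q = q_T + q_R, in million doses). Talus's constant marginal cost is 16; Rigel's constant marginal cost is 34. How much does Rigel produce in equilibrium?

4

Talus's profit: π_T = (70 - 1.5Q)q_T - (16q_T). Setting ∂π_T/∂q_T = 0: 54 - 3q_T - (3/2)(q_R) = 0.
Rigel's first-order condition: 36 - 3q_R - (3/2)(q_T) = 0.
So q_T = (54 - (3/2)q_R)/3 and q_R = (36 - (3/2)q_T)/3.
Solving the pair: q_T = 16, q_R = 4.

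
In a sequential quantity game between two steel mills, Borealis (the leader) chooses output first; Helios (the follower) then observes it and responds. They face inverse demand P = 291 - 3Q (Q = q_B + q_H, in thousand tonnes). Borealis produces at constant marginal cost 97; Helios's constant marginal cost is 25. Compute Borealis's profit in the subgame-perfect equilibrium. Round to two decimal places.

The follower Helios best-responds to any q_B: π_H = (291 - 3Q)q_H - 25q_H.
Follower FOC: 266 - 3q_B - 6q_H = 0, so q_H(q_B) = (266 - 3q_B)/6.
The leader anticipates this reaction. Substituting into P = 291 - 3Q gives P = 158 - (3/2)q_B, so π_B = (158 - (3/2)q_B)q_B - 97q_B.
Maximising: ∂π_B/∂q_B = 61 - 3q_B = 0, giving q_B = 61/3.
Then q_H = (266 - 3·(61/3))/6 = 205/6.
Price P = 291 - 3·(109/2) = 255/2.
Borealis's profit: (255/2 - 97)·(61/3) = 620.1667.

620.17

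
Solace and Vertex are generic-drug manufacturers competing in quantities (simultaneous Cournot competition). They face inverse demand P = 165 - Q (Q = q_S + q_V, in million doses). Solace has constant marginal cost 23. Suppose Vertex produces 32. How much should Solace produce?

With the rival's output fixed at 32, Solace's profit is π_S = (165 - 32 - q_S)q_S - (23q_S) = (133 - q_S)q_S - (23q_S).
∂π_S/∂q_S = 110 - 2q_S = 0, so q_S = 55.

55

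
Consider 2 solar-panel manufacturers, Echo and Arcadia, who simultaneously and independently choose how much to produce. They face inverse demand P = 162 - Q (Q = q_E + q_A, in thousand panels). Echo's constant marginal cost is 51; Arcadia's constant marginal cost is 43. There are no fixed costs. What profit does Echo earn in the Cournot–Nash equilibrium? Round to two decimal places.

1178.78

Echo's profit: π_E = (162 - Q)q_E - (51q_E). Setting ∂π_E/∂q_E = 0: 111 - 2q_E - (q_A) = 0.
Arcadia's profit: π_A = (162 - Q)q_A - (43q_A). Setting ∂π_A/∂q_A = 0: 119 - 2q_A - (q_E) = 0.
Best responses: q_E = (111 - q_A)/2, q_A = (119 - q_E)/2.
Solving the pair: q_E = 103/3, q_A = 127/3.
Price P = 162 - 230/3 = 256/3.
Echo's profit: (256/3 - 51)·(103/3) = 1178.7778.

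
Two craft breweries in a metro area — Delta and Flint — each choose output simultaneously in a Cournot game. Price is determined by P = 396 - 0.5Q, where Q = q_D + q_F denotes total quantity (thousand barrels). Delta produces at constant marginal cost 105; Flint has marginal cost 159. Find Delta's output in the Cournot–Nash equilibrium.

230

Delta's profit: π_D = (396 - 0.5Q)q_D - (105q_D). Setting ∂π_D/∂q_D = 0: 291 - q_D - (1/2)(q_F) = 0.
Flint's profit: π_F = (396 - 0.5Q)q_F - (159q_F). Setting ∂π_F/∂q_F = 0: 237 - q_F - (1/2)(q_D) = 0.
So q_D = (291 - (1/2)q_F) and q_F = (237 - (1/2)q_D).
Substituting one into the other gives q_D = 230 and q_F = 122.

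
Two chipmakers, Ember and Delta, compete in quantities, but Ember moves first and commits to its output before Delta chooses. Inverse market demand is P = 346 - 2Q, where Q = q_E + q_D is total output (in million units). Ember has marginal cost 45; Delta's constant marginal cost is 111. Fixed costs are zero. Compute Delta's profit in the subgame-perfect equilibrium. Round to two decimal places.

331.53

The follower Delta best-responds to any q_E: π_D = (346 - 2Q)q_D - 111q_D.
Setting the follower's marginal profit to zero, 235 - 2q_E - 4q_D = 0, i.e. q_D = (235 - 2q_E)/4.
The leader anticipates this reaction. Substituting into P = 346 - 2Q gives P = 457/2 - q_E, so π_E = (457/2 - q_E)q_E - 45q_E.
The leader's first-order condition 367/2 - 2q_E = 0 yields q_E = 367/4.
Then q_D = (235 - 2·(367/4))/4 = 103/8.
Price P = 346 - 2·(837/8) = 547/4.
Delta's profit: (547/4 - 111)·(103/8) = 331.5313.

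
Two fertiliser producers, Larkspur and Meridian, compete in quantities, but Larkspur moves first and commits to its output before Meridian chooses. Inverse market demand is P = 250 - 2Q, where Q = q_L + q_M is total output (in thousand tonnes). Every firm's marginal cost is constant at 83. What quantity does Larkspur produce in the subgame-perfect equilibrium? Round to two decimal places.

Solve by backward induction. Given q_L, the follower Meridian maximises π_M = (250 - 2q_L - 2q_M)q_M - 83q_M.
∂π_M/∂q_M = 167 - 2q_L - 4q_M = 0 gives the reaction function q_M = (167 - 2q_L)/4.
Larkspur substitutes q_M(q_L) into its own profit: π_L = q_L(250 - 2q_L - (167 - 2q_L)/2) - 83q_L = (333/2 - q_L)q_L - 83q_L.
Leader FOC: 167/2 - 2q_L = 0, so q_L = 167/4.
Then q_M = (167 - 2·(167/4))/4 = 167/8.

41.75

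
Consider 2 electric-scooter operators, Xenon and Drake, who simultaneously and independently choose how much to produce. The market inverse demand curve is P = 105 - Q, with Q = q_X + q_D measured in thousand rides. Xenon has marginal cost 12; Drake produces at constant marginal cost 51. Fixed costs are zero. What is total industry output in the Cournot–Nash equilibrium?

Xenon's profit: π_X = (105 - Q)q_X - (12q_X). Setting ∂π_X/∂q_X = 0: 93 - 2q_X - (q_D) = 0.
Drake's profit: π_D = (105 - Q)q_D - (51q_D). Setting ∂π_D/∂q_D = 0: 54 - 2q_D - (q_X) = 0.
Rearranging gives the reaction functions q_X = (93 - q_D)/2 and q_D = (54 - q_X)/2.
Substituting one into the other gives q_X = 44 and q_D = 5.
Total output Q = 44 + 5 = 49.

49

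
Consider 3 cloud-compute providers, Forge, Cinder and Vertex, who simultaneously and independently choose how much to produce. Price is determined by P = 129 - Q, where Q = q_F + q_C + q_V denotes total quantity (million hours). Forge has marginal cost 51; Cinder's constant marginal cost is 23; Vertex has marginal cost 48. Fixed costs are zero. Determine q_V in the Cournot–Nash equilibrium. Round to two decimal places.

Forge's profit: π_F = (129 - Q)q_F - (51q_F). Setting ∂π_F/∂q_F = 0: 78 - 2q_F - (q_C + q_V) = 0.
Cinder's profit: π_C = (129 - Q)q_C - (23q_C). Setting ∂π_C/∂q_C = 0: 106 - 2q_C - (q_F + q_V) = 0.
Vertex's profit: π_V = (129 - Q)q_V - (48q_V). Setting ∂π_V/∂q_V = 0: 81 - 2q_V - (q_F + q_C) = 0.
Adding the 3 first-order conditions: 265 − 4Q = 0, so Q = 265/4.
Back-substituting: q_F = (78 − 265/4) = 47/4, q_C = (106 − 265/4) = 159/4, q_V = (81 − 265/4) = 59/4.

14.75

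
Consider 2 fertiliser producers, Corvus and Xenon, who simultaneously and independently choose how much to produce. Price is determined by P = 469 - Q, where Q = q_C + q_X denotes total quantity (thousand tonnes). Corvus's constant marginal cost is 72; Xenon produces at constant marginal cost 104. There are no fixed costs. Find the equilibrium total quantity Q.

254

Corvus's profit: π_C = (469 - Q)q_C - (72q_C). Setting ∂π_C/∂q_C = 0: 397 - 2q_C - (q_X) = 0.
Xenon's profit: π_X = (469 - Q)q_X - (104q_X). Setting ∂π_X/∂q_X = 0: 365 - 2q_X - (q_C) = 0.
So q_C = (397 - q_X)/2 and q_X = (365 - q_C)/2.
Substituting one into the other gives q_C = 143 and q_X = 111.
Total output Q = 143 + 111 = 254.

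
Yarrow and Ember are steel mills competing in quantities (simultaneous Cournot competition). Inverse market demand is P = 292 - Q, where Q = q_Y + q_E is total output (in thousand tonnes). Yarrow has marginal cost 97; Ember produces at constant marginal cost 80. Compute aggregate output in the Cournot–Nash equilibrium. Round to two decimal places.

Yarrow's profit: π_Y = (292 - Q)q_Y - (97q_Y). Setting ∂π_Y/∂q_Y = 0: 195 - 2q_Y - (q_E) = 0.
Ember's first-order condition: 212 - 2q_E - (q_Y) = 0.
Best responses: q_Y = (195 - q_E)/2, q_E = (212 - q_Y)/2.
Substituting one into the other gives q_Y = 178/3 and q_E = 229/3.
Total output Q = 178/3 + 229/3 = 407/3.

135.67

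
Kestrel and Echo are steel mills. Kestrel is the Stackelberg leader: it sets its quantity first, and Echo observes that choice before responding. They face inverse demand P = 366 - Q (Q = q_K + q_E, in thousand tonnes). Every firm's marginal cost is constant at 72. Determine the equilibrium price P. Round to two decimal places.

145.50

Solve by backward induction. Given q_K, the follower Echo maximises π_E = (366 - q_K - q_E)q_E - 72q_E.
Follower FOC: 294 - q_K - 2q_E = 0, so q_E(q_K) = (294 - q_K)/2.
Kestrel substitutes q_E(q_K) into its own profit: π_K = q_K(366 - q_K - (294 - q_K)/2) - 72q_K = (219 - (1/2)q_K)q_K - 72q_K.
Maximising: ∂π_K/∂q_K = 147 - q_K = 0, giving q_K = 147.
Then q_E = (294 - 147)/2 = 147/2.
Total output Q = 441/2, so price P = 366 - 441/2 = 291/2.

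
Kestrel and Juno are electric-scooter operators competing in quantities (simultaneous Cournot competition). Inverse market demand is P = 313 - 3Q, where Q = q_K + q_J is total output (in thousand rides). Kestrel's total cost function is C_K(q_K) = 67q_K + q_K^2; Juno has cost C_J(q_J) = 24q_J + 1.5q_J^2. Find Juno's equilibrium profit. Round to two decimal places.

Kestrel's profit: π_K = (313 - 3Q)q_K - (67q_K + q_K²). Setting ∂π_K/∂q_K = 0: 246 - 8q_K - 3(q_J) = 0.
Juno's first-order condition: 289 - 9q_J - 3(q_K) = 0.
So q_K = (246 - 3q_J)/8 and q_J = (289 - 3q_K)/9.
Substituting one into the other gives q_K = 449/21 and q_J = 1574/63.
Price P = 313 - 3·46.3651 = 173.9048.
Juno's profit: 173.9048·(1574/63) - 24·(1574/63) - (3/2)(1574/63)² = 2808.9297.

2808.93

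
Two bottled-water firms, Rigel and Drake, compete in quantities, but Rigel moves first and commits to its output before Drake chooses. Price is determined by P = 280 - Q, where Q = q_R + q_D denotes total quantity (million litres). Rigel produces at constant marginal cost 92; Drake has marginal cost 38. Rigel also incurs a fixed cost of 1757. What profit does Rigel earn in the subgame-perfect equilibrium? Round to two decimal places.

487.50

Solve by backward induction. Given q_R, the follower Drake maximises π_D = (280 - q_R - q_D)q_D - 38q_D.
Setting the follower's marginal profit to zero, 242 - q_R - 2q_D = 0, i.e. q_D = (242 - q_R)/2.
The leader anticipates this reaction. Substituting into P = 280 - Q gives P = 159 - (1/2)q_R, so π_R = (159 - (1/2)q_R)q_R - 92q_R.
The leader's first-order condition 67 - q_R = 0 yields q_R = 67.
Then q_D = (242 - 67)/2 = 175/2.
Price P = 280 - 309/2 = 251/2.
Rigel's profit: (251/2 - 92)·67 - 1757 = 975/2.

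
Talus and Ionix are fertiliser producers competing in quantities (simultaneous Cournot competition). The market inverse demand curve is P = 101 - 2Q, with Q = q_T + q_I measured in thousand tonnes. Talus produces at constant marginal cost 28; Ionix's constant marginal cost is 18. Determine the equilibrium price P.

Talus's profit: π_T = (101 - 2Q)q_T - (28q_T). Setting ∂π_T/∂q_T = 0: 73 - 4q_T - 2(q_I) = 0.
Ionix's first-order condition: 83 - 4q_I - 2(q_T) = 0.
So q_T = (73 - 2q_I)/4 and q_I = (83 - 2q_T)/4.
Substituting one into the other gives q_T = 21/2 and q_I = 31/2.
Total output Q = 26, so price P = 101 - 2·26 = 49.

49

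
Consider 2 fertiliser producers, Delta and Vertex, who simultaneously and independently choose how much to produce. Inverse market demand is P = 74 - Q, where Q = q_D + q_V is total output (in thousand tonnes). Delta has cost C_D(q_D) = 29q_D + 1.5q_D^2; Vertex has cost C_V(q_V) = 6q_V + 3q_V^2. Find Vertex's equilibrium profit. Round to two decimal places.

Delta's profit: π_D = (74 - Q)q_D - (29q_D + (3/2)q_D²). Setting ∂π_D/∂q_D = 0: 45 - 5q_D - (q_V) = 0.
Vertex's first-order condition: 68 - 8q_V - (q_D) = 0.
Best responses: q_D = (45 - q_V)/5, q_V = (68 - q_D)/8.
Substituting one into the other gives q_D = 292/39 and q_V = 295/39.
Price P = 74 - 587/39 = 58.9487.
Vertex's profit: 58.9487·(295/39) - 6·(295/39) - 3(295/39)² = 228.8626.

228.86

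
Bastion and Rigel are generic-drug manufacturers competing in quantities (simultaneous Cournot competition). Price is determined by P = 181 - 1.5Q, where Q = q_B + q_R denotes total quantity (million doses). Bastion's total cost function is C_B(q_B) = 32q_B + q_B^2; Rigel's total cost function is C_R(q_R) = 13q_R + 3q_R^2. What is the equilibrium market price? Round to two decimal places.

Bastion's profit: π_B = (181 - 1.5Q)q_B - (32q_B + q_B²). Setting ∂π_B/∂q_B = 0: 149 - 5q_B - (3/2)(q_R) = 0.
Rigel's profit: π_R = (181 - 1.5Q)q_R - (13q_R + 3q_R²). Setting ∂π_R/∂q_R = 0: 168 - 9q_R - (3/2)(q_B) = 0.
Best responses: q_B = (149 - (3/2)q_R)/5, q_R = (168 - (3/2)q_B)/9.
Substituting one into the other gives q_B = 484/19 and q_R = 274/19.
Total output Q = 758/19, so price P = 181 - (3/2)·(758/19) = 121.1579.

121.16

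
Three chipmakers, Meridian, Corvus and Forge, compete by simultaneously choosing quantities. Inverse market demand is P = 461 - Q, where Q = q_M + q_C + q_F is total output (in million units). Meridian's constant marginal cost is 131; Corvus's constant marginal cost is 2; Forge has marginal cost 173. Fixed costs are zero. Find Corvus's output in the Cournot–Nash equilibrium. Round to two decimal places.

189.75

Meridian's profit: π_M = (461 - Q)q_M - (131q_M). Setting ∂π_M/∂q_M = 0: 330 - 2q_M - (q_C + q_F) = 0.
Corvus's first-order condition: 459 - 2q_C - (q_M + q_F) = 0.
Forge's profit: π_F = (461 - Q)q_F - (173q_F). Setting ∂π_F/∂q_F = 0: 288 - 2q_F - (q_M + q_C) = 0.
Adding the 3 first-order conditions: 1077 − 4Q = 0, so Q = 1077/4.
Back-substituting: q_M = (330 − 1077/4) = 243/4, q_C = (459 − 1077/4) = 759/4, q_F = (288 − 1077/4) = 75/4.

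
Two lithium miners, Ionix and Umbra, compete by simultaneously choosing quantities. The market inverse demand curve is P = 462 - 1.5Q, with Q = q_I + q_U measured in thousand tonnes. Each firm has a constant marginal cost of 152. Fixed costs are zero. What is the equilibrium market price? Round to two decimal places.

A representative firm's profit is π_i = q_i(462 - 1.5Q) - 152q_i.
Setting ∂π_i/∂q_i = 0 with rivals' quantities fixed: 310 - 3q_i - (3/2)q_j = 0.
With identical firms every q_j equals q_i, so q_j = q_i and 310 = (9/2)q_i, giving q_i = 620/9.
Total output Q = 1240/9, so price P = 462 - (3/2)·(1240/9) = 766/3.

255.33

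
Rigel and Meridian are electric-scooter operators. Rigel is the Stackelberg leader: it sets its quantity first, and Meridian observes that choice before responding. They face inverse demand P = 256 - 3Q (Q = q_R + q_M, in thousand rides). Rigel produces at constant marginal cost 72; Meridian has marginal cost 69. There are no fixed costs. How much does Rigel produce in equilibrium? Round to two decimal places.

Solve by backward induction. Given q_R, the follower Meridian maximises π_M = (256 - 3q_R - 3q_M)q_M - 69q_M.
Follower FOC: 187 - 3q_R - 6q_M = 0, so q_M(q_R) = (187 - 3q_R)/6.
Rigel substitutes q_M(q_R) into its own profit: π_R = q_R(256 - 3q_R - (187 - 3q_R)/2) - 72q_R = (325/2 - (3/2)q_R)q_R - 72q_R.
The leader's first-order condition 181/2 - 3q_R = 0 yields q_R = 181/6.
Then q_M = (187 - 3·(181/6))/6 = 193/12.

30.17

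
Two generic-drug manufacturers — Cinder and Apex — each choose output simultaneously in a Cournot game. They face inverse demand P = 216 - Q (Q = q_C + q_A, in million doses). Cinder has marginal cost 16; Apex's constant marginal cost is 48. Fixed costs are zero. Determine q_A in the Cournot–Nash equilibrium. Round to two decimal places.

45.33

Cinder's profit: π_C = (216 - Q)q_C - (16q_C). Setting ∂π_C/∂q_C = 0: 200 - 2q_C - (q_A) = 0.
Apex's first-order condition: 168 - 2q_A - (q_C) = 0.
Rearranging gives the reaction functions q_C = (200 - q_A)/2 and q_A = (168 - q_C)/2.
Substituting one into the other gives q_C = 232/3 and q_A = 136/3.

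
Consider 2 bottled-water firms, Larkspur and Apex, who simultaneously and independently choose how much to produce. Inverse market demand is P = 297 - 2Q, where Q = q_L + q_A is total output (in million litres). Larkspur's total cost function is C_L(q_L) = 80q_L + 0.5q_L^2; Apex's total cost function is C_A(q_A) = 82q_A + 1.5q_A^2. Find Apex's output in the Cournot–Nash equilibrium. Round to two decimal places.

Larkspur's profit: π_L = (297 - 2Q)q_L - (80q_L + (1/2)q_L²). Setting ∂π_L/∂q_L = 0: 217 - 5q_L - 2(q_A) = 0.
Apex's first-order condition: 215 - 7q_A - 2(q_L) = 0.
Rearranging gives the reaction functions q_L = (217 - 2q_A)/5 and q_A = (215 - 2q_L)/7.
Solving the pair: q_L = 1089/31, q_A = 641/31.

20.68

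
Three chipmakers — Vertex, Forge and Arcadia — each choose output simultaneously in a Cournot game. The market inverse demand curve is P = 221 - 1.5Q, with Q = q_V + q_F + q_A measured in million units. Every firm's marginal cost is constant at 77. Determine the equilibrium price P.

113

A representative firm's profit is π_i = q_i(221 - 1.5Q) - 77q_i.
Setting ∂π_i/∂q_i = 0 with rivals' quantities fixed: 144 - 3q_i - (3/2)·Σ_{j≠i} q_j = 0.
With identical firms every q_j equals q_i, so Σ_{j≠i} q_j = 2q_i and 144 = 6q_i, giving q_i = 24.
Total output Q = 72, so price P = 221 - (3/2)·72 = 113.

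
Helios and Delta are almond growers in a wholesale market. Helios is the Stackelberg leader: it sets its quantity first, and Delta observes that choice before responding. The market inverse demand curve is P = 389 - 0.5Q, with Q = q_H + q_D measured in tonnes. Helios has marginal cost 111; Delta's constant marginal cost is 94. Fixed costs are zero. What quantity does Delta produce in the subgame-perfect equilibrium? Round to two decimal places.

The follower Delta best-responds to any q_H: π_D = (389 - 0.5Q)q_D - 94q_D.
∂π_D/∂q_D = 295 - (1/2)q_H - q_D = 0 gives the reaction function q_D = (295 - (1/2)q_H).
The leader anticipates this reaction. Substituting into P = 389 - 0.5Q gives P = 483/2 - (1/4)q_H, so π_H = (483/2 - (1/4)q_H)q_H - 111q_H.
Maximising: ∂π_H/∂q_H = 261/2 - (1/2)q_H = 0, giving q_H = 261.
Then q_D = (295 - (1/2)·261) = 329/2.

164.50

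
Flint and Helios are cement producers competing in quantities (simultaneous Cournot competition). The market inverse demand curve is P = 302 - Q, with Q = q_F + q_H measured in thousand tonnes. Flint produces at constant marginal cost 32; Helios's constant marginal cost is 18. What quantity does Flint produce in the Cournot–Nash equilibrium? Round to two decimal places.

85.33

Flint's profit: π_F = (302 - Q)q_F - (32q_F). Setting ∂π_F/∂q_F = 0: 270 - 2q_F - (q_H) = 0.
Helios's profit: π_H = (302 - Q)q_H - (18q_H). Setting ∂π_H/∂q_H = 0: 284 - 2q_H - (q_F) = 0.
Best responses: q_F = (270 - q_H)/2, q_H = (284 - q_F)/2.
Substituting one into the other gives q_F = 256/3 and q_H = 298/3.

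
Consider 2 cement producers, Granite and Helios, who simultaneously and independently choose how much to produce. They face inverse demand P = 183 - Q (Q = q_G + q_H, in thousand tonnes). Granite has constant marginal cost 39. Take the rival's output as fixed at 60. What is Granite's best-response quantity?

42

With the rival's output fixed at 60, Granite's profit is π_G = (183 - 60 - q_G)q_G - (39q_G) = (123 - q_G)q_G - (39q_G).
∂π_G/∂q_G = 84 - 2q_G = 0, so q_G = 42.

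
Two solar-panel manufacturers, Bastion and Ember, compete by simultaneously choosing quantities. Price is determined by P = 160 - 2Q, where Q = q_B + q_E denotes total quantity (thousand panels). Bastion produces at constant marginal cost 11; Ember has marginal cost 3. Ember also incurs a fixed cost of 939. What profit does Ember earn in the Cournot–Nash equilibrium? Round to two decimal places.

573.50

Bastion's profit: π_B = (160 - 2Q)q_B - (11q_B). Setting ∂π_B/∂q_B = 0: 149 - 4q_B - 2(q_E) = 0.
Ember's first-order condition: 157 - 4q_E - 2(q_B) = 0.
So q_B = (149 - 2q_E)/4 and q_E = (157 - 2q_B)/4.
Solving the pair: q_B = 47/2, q_E = 55/2.
Price P = 160 - 2·51 = 58.
Ember's profit: (58 - 3)·(55/2) - 939 = 1147/2.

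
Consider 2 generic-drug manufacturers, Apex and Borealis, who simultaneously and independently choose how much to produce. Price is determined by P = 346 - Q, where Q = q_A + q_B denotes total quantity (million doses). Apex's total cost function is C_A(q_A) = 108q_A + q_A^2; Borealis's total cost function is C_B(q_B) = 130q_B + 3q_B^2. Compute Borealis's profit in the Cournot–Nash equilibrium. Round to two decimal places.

Apex's profit: π_A = (346 - Q)q_A - (108q_A + q_A²). Setting ∂π_A/∂q_A = 0: 238 - 4q_A - (q_B) = 0.
Borealis's profit: π_B = (346 - Q)q_B - (130q_B + 3q_B²). Setting ∂π_B/∂q_B = 0: 216 - 8q_B - (q_A) = 0.
Best responses: q_A = (238 - q_B)/4, q_B = (216 - q_A)/8.
Solving the pair: q_A = 1688/31, q_B = 626/31.
Price P = 346 - 74.6452 = 271.3548.
Borealis's profit: 271.3548·(626/31) - 130·(626/31) - 3(626/31)² = 1631.1176.

1631.12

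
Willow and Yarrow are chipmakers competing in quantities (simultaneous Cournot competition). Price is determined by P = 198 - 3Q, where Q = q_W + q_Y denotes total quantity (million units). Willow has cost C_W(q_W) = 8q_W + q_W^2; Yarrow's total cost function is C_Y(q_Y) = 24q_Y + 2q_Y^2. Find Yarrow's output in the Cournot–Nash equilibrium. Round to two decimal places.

11.58

Willow's profit: π_W = (198 - 3Q)q_W - (8q_W + q_W²). Setting ∂π_W/∂q_W = 0: 190 - 8q_W - 3(q_Y) = 0.
Yarrow's profit: π_Y = (198 - 3Q)q_Y - (24q_Y + 2q_Y²). Setting ∂π_Y/∂q_Y = 0: 174 - 10q_Y - 3(q_W) = 0.
Rearranging gives the reaction functions q_W = (190 - 3q_Y)/8 and q_Y = (174 - 3q_W)/10.
Substituting one into the other gives q_W = 1378/71 and q_Y = 822/71.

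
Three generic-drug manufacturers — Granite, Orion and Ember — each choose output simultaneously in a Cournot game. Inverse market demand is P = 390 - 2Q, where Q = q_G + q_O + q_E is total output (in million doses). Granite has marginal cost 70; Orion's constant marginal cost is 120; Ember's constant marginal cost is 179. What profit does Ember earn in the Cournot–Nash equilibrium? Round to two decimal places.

Granite's profit: π_G = (390 - 2Q)q_G - (70q_G). Setting ∂π_G/∂q_G = 0: 320 - 4q_G - 2(q_O + q_E) = 0.
Orion's first-order condition: 270 - 4q_O - 2(q_G + q_E) = 0.
Ember's first-order condition: 211 - 4q_E - 2(q_G + q_O) = 0.
Adding the 3 conditions: 801 − 4Q − 4Q = 0, i.e. Q = 801/8.
Back-substituting: q_G = (320 − 801/4)/2 = 479/8, q_O = (270 − 801/4)/2 = 279/8, q_E = (211 − 801/4)/2 = 43/8.
Price P = 390 - 2·(801/8) = 759/4.
Ember's profit: (759/4 - 179)·(43/8) = 1849/32.

57.78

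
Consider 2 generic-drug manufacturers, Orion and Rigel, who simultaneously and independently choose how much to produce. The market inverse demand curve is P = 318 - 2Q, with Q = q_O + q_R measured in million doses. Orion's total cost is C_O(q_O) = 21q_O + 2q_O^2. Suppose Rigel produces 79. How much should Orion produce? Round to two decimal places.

With the rival's output fixed at 79, Orion's profit is π_O = (318 - 2·79 - 2q_O)q_O - (21q_O + 2q_O²) = (160 - 2q_O)q_O - (21q_O + 2q_O²).
∂π_O/∂q_O = 139 - 8q_O = 0, so q_O = 139/8.

17.38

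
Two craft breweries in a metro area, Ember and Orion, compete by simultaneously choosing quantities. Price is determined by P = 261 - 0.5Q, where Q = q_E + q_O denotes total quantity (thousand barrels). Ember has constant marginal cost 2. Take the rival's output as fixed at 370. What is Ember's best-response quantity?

74

With the rival's output fixed at 370, Ember's profit is π_E = (261 - (1/2)·370 - (1/2)q_E)q_E - (2q_E) = (76 - (1/2)q_E)q_E - (2q_E).
∂π_E/∂q_E = 74 - q_E = 0, so q_E = 74.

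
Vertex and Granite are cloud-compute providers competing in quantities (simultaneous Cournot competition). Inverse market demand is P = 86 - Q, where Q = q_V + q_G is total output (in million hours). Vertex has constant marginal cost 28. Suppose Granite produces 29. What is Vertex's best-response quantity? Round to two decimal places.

14.50

With the rival's output fixed at 29, Vertex's profit is π_V = (86 - 29 - q_V)q_V - (28q_V) = (57 - q_V)q_V - (28q_V).
∂π_V/∂q_V = 29 - 2q_V = 0, so q_V = 29/2.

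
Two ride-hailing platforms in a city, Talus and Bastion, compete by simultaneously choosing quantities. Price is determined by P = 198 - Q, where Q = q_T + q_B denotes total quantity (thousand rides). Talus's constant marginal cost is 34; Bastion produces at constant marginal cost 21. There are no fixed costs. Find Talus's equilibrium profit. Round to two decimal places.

2533.44

Talus's profit: π_T = (198 - Q)q_T - (34q_T). Setting ∂π_T/∂q_T = 0: 164 - 2q_T - (q_B) = 0.
Bastion's first-order condition: 177 - 2q_B - (q_T) = 0.
So q_T = (164 - q_B)/2 and q_B = (177 - q_T)/2.
Substituting one into the other gives q_T = 151/3 and q_B = 190/3.
Price P = 198 - 341/3 = 253/3.
Talus's profit: (253/3 - 34)·(151/3) = 2533.4444.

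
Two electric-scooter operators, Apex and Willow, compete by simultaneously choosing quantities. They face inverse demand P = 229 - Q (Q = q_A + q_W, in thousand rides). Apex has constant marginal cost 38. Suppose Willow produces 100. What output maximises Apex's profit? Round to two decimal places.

With the rival's output fixed at 100, Apex's profit is π_A = (229 - 100 - q_A)q_A - (38q_A) = (129 - q_A)q_A - (38q_A).
∂π_A/∂q_A = 91 - 2q_A = 0, so q_A = 91/2.

45.50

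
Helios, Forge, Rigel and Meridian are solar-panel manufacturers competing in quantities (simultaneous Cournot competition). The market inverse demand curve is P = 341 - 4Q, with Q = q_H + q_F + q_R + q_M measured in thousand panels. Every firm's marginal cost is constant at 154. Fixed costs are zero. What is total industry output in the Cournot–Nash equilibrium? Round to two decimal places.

37.40

Each firm earns π_i = (341 - 4Q)q_i - 154q_i.
First-order condition (treating rivals' output as given): 187 - 8q_i - 4·Σ_{j≠i} q_j = 0.
By symmetry each firm produces the same amount; substituting Σ_{j≠i} q_j = 3q_i yields q_i = 187/20.
Total output Q = 187/20 + 187/20 + 187/20 + 187/20 = 187/5.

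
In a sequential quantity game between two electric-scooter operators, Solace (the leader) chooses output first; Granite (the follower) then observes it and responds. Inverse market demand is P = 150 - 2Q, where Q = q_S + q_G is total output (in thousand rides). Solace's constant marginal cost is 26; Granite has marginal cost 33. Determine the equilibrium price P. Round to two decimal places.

The follower Granite best-responds to any q_S: π_G = (150 - 2Q)q_G - 33q_G.
Setting the follower's marginal profit to zero, 117 - 2q_S - 4q_G = 0, i.e. q_G = (117 - 2q_S)/4.
Solace substitutes q_G(q_S) into its own profit: π_S = q_S(150 - 2q_S - (117 - 2q_S)/2) - 26q_S = (183/2 - q_S)q_S - 26q_S.
Leader FOC: 131/2 - 2q_S = 0, so q_S = 131/4.
Then q_G = (117 - 2·(131/4))/4 = 103/8.
Total output Q = 365/8, so price P = 150 - 2·(365/8) = 235/4.

58.75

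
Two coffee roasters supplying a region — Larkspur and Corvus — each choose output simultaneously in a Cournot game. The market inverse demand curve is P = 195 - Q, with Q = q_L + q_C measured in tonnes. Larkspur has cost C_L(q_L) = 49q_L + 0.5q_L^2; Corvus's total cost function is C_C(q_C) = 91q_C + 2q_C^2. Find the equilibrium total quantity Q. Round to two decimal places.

Larkspur's profit: π_L = (195 - Q)q_L - (49q_L + (1/2)q_L²). Setting ∂π_L/∂q_L = 0: 146 - 3q_L - (q_C) = 0.
Corvus's first-order condition: 104 - 6q_C - (q_L) = 0.
Best responses: q_L = (146 - q_C)/3, q_C = (104 - q_L)/6.
Substituting one into the other gives q_L = 772/17 and q_C = 166/17.
Total output Q = 772/17 + 166/17 = 938/17.

55.18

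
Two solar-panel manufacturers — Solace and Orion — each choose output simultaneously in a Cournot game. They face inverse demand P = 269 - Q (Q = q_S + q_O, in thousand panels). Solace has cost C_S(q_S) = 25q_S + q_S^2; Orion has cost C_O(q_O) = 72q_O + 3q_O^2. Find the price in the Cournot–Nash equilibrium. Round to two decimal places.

Solace's profit: π_S = (269 - Q)q_S - (25q_S + q_S²). Setting ∂π_S/∂q_S = 0: 244 - 4q_S - (q_O) = 0.
Orion's first-order condition: 197 - 8q_O - (q_S) = 0.
Rearranging gives the reaction functions q_S = (244 - q_O)/4 and q_O = (197 - q_S)/8.
Substituting one into the other gives q_S = 1755/31 and q_O = 544/31.
Total output Q = 74.1613, so price P = 269 - 74.1613 = 194.8387.

194.84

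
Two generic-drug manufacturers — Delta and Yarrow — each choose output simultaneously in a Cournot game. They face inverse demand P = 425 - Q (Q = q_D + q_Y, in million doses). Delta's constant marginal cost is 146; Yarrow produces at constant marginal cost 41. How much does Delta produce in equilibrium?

Delta's profit: π_D = (425 - Q)q_D - (146q_D). Setting ∂π_D/∂q_D = 0: 279 - 2q_D - (q_Y) = 0.
Yarrow's first-order condition: 384 - 2q_Y - (q_D) = 0.
Rearranging gives the reaction functions q_D = (279 - q_Y)/2 and q_Y = (384 - q_D)/2.
Substituting one into the other gives q_D = 58 and q_Y = 163.

58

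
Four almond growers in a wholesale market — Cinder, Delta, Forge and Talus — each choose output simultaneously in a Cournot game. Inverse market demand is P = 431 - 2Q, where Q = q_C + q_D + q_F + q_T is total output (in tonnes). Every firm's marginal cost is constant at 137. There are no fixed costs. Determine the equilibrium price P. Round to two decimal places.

A representative firm's profit is π_i = q_i(431 - 2Q) - 137q_i.
First-order condition (treating rivals' output as given): 294 - 4q_i - 2·Σ_{j≠i} q_j = 0.
By symmetry each firm produces the same amount; substituting Σ_{j≠i} q_j = 3q_i yields q_i = 294/10 = 147/5.
Total output Q = 588/5, so price P = 431 - 2·(588/5) = 979/5.

195.80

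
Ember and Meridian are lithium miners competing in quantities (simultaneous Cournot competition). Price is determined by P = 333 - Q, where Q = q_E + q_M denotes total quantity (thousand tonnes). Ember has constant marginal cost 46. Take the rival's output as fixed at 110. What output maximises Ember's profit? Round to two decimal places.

With the rival's output fixed at 110, Ember's profit is π_E = (333 - 110 - q_E)q_E - (46q_E) = (223 - q_E)q_E - (46q_E).
∂π_E/∂q_E = 177 - 2q_E = 0, so q_E = 177/2.

88.50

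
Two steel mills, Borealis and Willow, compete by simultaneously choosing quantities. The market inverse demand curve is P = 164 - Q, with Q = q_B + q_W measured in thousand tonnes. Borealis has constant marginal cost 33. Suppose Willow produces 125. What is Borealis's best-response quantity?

3

With the rival's output fixed at 125, Borealis's profit is π_B = (164 - 125 - q_B)q_B - (33q_B) = (39 - q_B)q_B - (33q_B).
∂π_B/∂q_B = 6 - 2q_B = 0, so q_B = 3.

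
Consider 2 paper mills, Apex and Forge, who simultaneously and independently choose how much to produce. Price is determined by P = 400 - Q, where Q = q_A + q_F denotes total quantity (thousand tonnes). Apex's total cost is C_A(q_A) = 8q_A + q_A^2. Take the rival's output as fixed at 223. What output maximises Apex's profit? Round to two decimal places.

With the rival's output fixed at 223, Apex's profit is π_A = (400 - 223 - q_A)q_A - (8q_A + q_A²) = (177 - q_A)q_A - (8q_A + q_A²).
∂π_A/∂q_A = 169 - 4q_A = 0, so q_A = 169/4.

42.25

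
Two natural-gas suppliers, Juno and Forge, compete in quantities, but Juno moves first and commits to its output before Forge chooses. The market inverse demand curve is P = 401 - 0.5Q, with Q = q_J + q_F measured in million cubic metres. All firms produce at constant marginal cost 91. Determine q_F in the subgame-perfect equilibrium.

Solve by backward induction. Given q_J, the follower Forge maximises π_F = (401 - (1/2)q_J - (1/2)q_F)q_F - 91q_F.
Follower FOC: 310 - (1/2)q_J - q_F = 0, so q_F(q_J) = (310 - (1/2)q_J).
The leader anticipates this reaction. Substituting into P = 401 - 0.5Q gives P = 246 - (1/4)q_J, so π_J = (246 - (1/4)q_J)q_J - 91q_J.
The leader's first-order condition 155 - (1/2)q_J = 0 yields q_J = 310.
Then q_F = (310 - (1/2)·310) = 155.

155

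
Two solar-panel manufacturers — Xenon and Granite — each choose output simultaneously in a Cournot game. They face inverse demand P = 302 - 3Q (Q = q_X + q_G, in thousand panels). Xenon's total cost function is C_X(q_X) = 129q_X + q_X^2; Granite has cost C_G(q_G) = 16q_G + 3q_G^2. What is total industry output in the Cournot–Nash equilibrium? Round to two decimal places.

Xenon's profit: π_X = (302 - 3Q)q_X - (129q_X + q_X²). Setting ∂π_X/∂q_X = 0: 173 - 8q_X - 3(q_G) = 0.
Granite's profit: π_G = (302 - 3Q)q_G - (16q_G + 3q_G²). Setting ∂π_G/∂q_G = 0: 286 - 12q_G - 3(q_X) = 0.
Best responses: q_X = (173 - 3q_G)/8, q_G = (286 - 3q_X)/12.
Substituting one into the other gives q_X = 14 and q_G = 61/3.
Total output Q = 14 + 61/3 = 103/3.

34.33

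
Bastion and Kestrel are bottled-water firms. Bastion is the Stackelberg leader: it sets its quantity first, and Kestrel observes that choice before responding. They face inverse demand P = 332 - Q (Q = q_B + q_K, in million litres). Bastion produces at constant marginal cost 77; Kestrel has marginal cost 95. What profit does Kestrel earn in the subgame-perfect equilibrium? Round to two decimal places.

Solve by backward induction. Given q_B, the follower Kestrel maximises π_K = (332 - q_B - q_K)q_K - 95q_K.
∂π_K/∂q_K = 237 - q_B - 2q_K = 0 gives the reaction function q_K = (237 - q_B)/2.
The leader anticipates this reaction. Substituting into P = 332 - Q gives P = 427/2 - (1/2)q_B, so π_B = (427/2 - (1/2)q_B)q_B - 77q_B.
Leader FOC: 273/2 - q_B = 0, so q_B = 273/2.
Then q_K = (237 - 273/2)/2 = 201/4.
Price P = 332 - 747/4 = 581/4.
Kestrel's profit: (581/4 - 95)·(201/4) = 2525.0625.

2525.06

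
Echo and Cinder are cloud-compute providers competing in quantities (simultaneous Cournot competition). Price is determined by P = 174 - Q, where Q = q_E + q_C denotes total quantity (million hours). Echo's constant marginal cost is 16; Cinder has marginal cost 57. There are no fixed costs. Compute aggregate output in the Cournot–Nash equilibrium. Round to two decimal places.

91.67

Echo's profit: π_E = (174 - Q)q_E - (16q_E). Setting ∂π_E/∂q_E = 0: 158 - 2q_E - (q_C) = 0.
Cinder's first-order condition: 117 - 2q_C - (q_E) = 0.
Best responses: q_E = (158 - q_C)/2, q_C = (117 - q_E)/2.
Substituting one into the other gives q_E = 199/3 and q_C = 76/3.
Total output Q = 199/3 + 76/3 = 275/3.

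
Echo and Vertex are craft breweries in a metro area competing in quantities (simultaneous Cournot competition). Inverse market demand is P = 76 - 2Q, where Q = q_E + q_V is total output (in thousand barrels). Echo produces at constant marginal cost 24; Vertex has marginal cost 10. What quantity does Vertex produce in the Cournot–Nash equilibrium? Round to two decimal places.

Echo's profit: π_E = (76 - 2Q)q_E - (24q_E). Setting ∂π_E/∂q_E = 0: 52 - 4q_E - 2(q_V) = 0.
Vertex's first-order condition: 66 - 4q_V - 2(q_E) = 0.
So q_E = (52 - 2q_V)/4 and q_V = (66 - 2q_E)/4.
Solving the pair: q_E = 19/3, q_V = 40/3.

13.33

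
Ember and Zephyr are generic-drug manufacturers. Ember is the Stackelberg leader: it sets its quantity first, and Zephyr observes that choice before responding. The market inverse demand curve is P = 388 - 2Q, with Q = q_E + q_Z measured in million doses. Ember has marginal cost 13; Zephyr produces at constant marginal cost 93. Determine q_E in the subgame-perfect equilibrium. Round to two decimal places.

Solve by backward induction. Given q_E, the follower Zephyr maximises π_Z = (388 - 2q_E - 2q_Z)q_Z - 93q_Z.
Setting the follower's marginal profit to zero, 295 - 2q_E - 4q_Z = 0, i.e. q_Z = (295 - 2q_E)/4.
Ember substitutes q_Z(q_E) into its own profit: π_E = q_E(388 - 2q_E - (295 - 2q_E)/2) - 13q_E = (481/2 - q_E)q_E - 13q_E.
The leader's first-order condition 455/2 - 2q_E = 0 yields q_E = 455/4.
Then q_Z = (295 - 2·(455/4))/4 = 135/8.

113.75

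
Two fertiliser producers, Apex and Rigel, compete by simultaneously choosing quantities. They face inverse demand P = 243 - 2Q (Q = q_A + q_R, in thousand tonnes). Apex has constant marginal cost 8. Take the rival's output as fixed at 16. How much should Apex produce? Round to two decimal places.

With the rival's output fixed at 16, Apex's profit is π_A = (243 - 2·16 - 2q_A)q_A - (8q_A) = (211 - 2q_A)q_A - (8q_A).
∂π_A/∂q_A = 203 - 4q_A = 0, so q_A = 203/4.

50.75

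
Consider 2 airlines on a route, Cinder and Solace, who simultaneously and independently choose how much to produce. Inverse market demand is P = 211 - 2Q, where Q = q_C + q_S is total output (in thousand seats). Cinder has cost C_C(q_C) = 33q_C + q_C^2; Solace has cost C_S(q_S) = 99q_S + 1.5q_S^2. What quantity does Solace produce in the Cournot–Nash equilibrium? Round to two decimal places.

Cinder's profit: π_C = (211 - 2Q)q_C - (33q_C + q_C²). Setting ∂π_C/∂q_C = 0: 178 - 6q_C - 2(q_S) = 0.
Solace's profit: π_S = (211 - 2Q)q_S - (99q_S + (3/2)q_S²). Setting ∂π_S/∂q_S = 0: 112 - 7q_S - 2(q_C) = 0.
So q_C = (178 - 2q_S)/6 and q_S = (112 - 2q_C)/7.
Substituting one into the other gives q_C = 511/19 and q_S = 158/19.

8.32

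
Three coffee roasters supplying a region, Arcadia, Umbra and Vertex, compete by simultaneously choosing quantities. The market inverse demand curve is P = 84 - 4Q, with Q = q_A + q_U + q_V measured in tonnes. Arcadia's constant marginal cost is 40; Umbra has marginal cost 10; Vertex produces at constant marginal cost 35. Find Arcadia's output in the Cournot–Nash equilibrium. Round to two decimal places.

Arcadia's profit: π_A = (84 - 4Q)q_A - (40q_A). Setting ∂π_A/∂q_A = 0: 44 - 8q_A - 4(q_U + q_V) = 0.
Umbra's profit: π_U = (84 - 4Q)q_U - (10q_U). Setting ∂π_U/∂q_U = 0: 74 - 8q_U - 4(q_A + q_V) = 0.
Vertex's profit: π_V = (84 - 4Q)q_V - (35q_V). Setting ∂π_V/∂q_V = 0: 49 - 8q_V - 4(q_A + q_U) = 0.
Summing all 3 equations gives 167 − 16Q = 0, hence Q = 167/16.
Back-substituting: q_A = (44 − 167/4)/4 = 9/16, q_U = (74 − 167/4)/4 = 129/16, q_V = (49 − 167/4)/4 = 29/16.

0.56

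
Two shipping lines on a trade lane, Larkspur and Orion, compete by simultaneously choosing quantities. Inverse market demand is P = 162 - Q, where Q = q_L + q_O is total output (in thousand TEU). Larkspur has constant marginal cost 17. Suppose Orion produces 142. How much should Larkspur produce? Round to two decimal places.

1.50

With the rival's output fixed at 142, Larkspur's profit is π_L = (162 - 142 - q_L)q_L - (17q_L) = (20 - q_L)q_L - (17q_L).
∂π_L/∂q_L = 3 - 2q_L = 0, so q_L = 3/2.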